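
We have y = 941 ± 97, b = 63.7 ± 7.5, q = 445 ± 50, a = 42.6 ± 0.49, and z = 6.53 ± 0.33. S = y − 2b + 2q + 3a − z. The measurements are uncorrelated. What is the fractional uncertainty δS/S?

0.0768

Sums and differences: (δS)² = Σ (cᵢ δxᵢ)².
  (δy)² = 9410;  (2·δb)² = 225;  (2·δq)² = 10000;  (3·δa)² = 2.16;  (δz)² = 0.109
δS = √(19600) = 140
S = 1820, so δS/S = 140/1820 = 0.0768.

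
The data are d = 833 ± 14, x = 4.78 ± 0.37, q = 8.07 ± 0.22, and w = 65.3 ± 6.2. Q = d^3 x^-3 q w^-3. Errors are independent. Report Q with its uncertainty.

Each factor contributes (exponent × relative error)² to (δQ/Q)²:
  (3·δd/d)² = (3×0.0168)² = 0.00254;  (-3·δx/x)² = (-3×0.0774)² = 0.0539;  (1·δq/q)² = (1×0.0273)² = 0.000743;  (-3·δw/w)² = (-3×0.0949)² = 0.0811
δQ/Q = √(0.138) = 0.372
Q = 153, so δQ = 0.372 × 153 = 57.1.

153 ± 57.1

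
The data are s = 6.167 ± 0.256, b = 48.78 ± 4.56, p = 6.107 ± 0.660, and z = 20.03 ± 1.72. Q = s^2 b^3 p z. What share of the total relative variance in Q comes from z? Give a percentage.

(δQ/Q)² = (2·δs/s)² + (3·δb/b)² + (1·δp/p)² + (1·δz/z)²
  s term: (2×0.0415)² = 0.00689
  b term: (3×0.0935)² = 0.0786
  p term: (1×0.108)² = 0.0117
  z term: (1×0.0859)² = 0.00737
Total = 0.105. Share from z = 0.00737/0.105 = 0.0705.

7.05%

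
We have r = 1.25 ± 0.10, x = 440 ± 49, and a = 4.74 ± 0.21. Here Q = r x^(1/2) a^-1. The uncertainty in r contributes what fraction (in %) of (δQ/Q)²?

55.8%

(δQ/Q)² = (1·δr/r)² + (½·δx/x)² + (-1·δa/a)²
  r term: (1×0.0800)² = 0.00640
  x term: (0.5×0.111)² = 0.00310
  a term: (-1×0.0443)² = 0.00196
Total = 0.0115. Share from r = 0.00640/0.0115 = 0.558.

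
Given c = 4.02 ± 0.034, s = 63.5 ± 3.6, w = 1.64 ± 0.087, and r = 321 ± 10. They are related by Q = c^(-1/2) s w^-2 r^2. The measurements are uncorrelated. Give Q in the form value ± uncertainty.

(1.21 ± 0.164) × 10^6

Since Q is a product/quotient, work with relative uncertainties:
  (−½·δc/c)² = (-0.5×0.00846)² = 1.79e-05;  (1·δs/s)² = (1×0.0567)² = 0.00321;  (-2·δw/w)² = (-2×0.0530)² = 0.0113;  (2·δr/r)² = (2×0.0312)² = 0.00388
δQ/Q = √(0.0184) = 0.136
Q = 1.21e+06, so δQ = 0.136 × 1.21e+06 = 1.64e+05.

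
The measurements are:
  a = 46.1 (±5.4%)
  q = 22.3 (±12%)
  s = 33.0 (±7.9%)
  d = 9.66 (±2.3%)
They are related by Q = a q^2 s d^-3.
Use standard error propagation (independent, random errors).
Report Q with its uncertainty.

For a monomial Q ∝ a, q^2, s, d^-3, fractional errors add in quadrature:
  (1·δa/a)² = (1×0.0540)² = 0.00292;  (2·δq/q)² = (2×0.120)² = 0.0576;  (1·δs/s)² = (1×0.0790)² = 0.00624;  (-3·δd/d)² = (-3×0.0230)² = 0.00476
δQ/Q = √(0.0715) = 0.267
Q = 839, so δQ = 0.267 × 839 = 224.

839 ± 224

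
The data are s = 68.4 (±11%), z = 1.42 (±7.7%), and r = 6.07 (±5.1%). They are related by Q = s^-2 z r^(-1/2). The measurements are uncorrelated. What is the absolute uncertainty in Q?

2.89e-05

Products/powers → add relative errors in quadrature, weighted by exponent:
  (-2·δs/s)² = (-2×0.110)² = 0.0484;  (1·δz/z)² = (1×0.0770)² = 0.00593;  (−½·δr/r)² = (-0.5×0.0510)² = 0.000650
δQ/Q = √(0.0550) = 0.234
Q = 0.000123, so δQ = 0.234 × 0.000123 = 2.89e-05.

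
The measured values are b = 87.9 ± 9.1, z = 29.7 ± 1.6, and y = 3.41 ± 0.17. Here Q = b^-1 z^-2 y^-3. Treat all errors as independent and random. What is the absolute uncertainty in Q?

6.88e-08

Products/powers → add relative errors in quadrature, weighted by exponent:
  (-1·δb/b)² = (-1×0.104)² = 0.0107;  (-2·δz/z)² = (-2×0.0539)² = 0.0116;  (-3·δy/y)² = (-3×0.0499)² = 0.0224
δQ/Q = √(0.0447) = 0.211
Q = 3.25e-07, so δQ = 0.211 × 3.25e-07 = 6.88e-08.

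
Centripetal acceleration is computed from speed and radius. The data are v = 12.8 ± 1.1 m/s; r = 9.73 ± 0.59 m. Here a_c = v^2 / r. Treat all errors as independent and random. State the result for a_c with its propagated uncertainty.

Since a_c is a product/quotient, work with relative uncertainties:
  (2·δv/v)² = (2×0.0859)² = 0.0295;  (-1·δr/r)² = (-1×0.0606)² = 0.00368
δa_c/a_c = √(0.0332) = 0.182
a_c = 16.8 m/s^2, so δa_c = 0.182 × 16.8 = 3.07 m/s^2.

16.8 ± 3.07 m/s^2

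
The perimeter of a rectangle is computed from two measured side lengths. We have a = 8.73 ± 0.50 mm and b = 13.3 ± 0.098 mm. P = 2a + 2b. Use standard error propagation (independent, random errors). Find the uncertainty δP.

1.02 mm

Absolute uncertainties add in quadrature for a linear combination:
  (2·δa)² = 1.00;  (2·δb)² = 0.0384
δP = √(1.04) = 1.02 mm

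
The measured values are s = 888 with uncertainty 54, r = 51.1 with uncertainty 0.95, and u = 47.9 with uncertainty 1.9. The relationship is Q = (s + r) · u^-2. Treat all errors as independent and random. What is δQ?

0.0401

Let w = s + r = 939. δw = √(δs² + δr²) = √(2920 + 0.902) = 54.0, so δw/w = 0.0575.
Q is then a monomial in w, u:
δQ/Q = √((δw/w)² + (-2·δu/u)²) = √(0.00331 + 0.00629) = 0.0980
Q = 0.409, so δQ = 0.0980 × 0.409 = 0.0401.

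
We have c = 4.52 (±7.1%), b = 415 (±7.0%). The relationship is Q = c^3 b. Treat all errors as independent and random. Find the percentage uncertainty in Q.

Products/powers → add relative errors in quadrature, weighted by exponent:
  (3·δc/c)² = (3×0.0710)² = 0.0454;  (1·δb/b)² = (1×0.0700)² = 0.00490
δQ/Q = √(0.0503) = 0.224

22.4%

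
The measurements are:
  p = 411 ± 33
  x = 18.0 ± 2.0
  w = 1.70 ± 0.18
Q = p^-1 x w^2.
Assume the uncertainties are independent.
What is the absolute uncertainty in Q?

0.0319

For a monomial Q ∝ p^-1, x, w^2, fractional errors add in quadrature:
  (-1·δp/p)² = (-1×0.0803)² = 0.00645;  (1·δx/x)² = (1×0.111)² = 0.0123;  (2·δw/w)² = (2×0.106)² = 0.0448
δQ/Q = √(0.0636) = 0.252
Q = 0.127, so δQ = 0.252 × 0.127 = 0.0319.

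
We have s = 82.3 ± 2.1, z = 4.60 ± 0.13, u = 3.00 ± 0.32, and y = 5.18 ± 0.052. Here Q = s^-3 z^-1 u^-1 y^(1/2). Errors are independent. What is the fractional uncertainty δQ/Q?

0.134

Each factor contributes (exponent × relative error)² to (δQ/Q)²:
  (-3·δs/s)² = (-3×0.0255)² = 0.00586;  (-1·δz/z)² = (-1×0.0283)² = 0.000799;  (-1·δu/u)² = (-1×0.107)² = 0.0114;  (½·δy/y)² = (0.5×0.0100)² = 2.52e-05
δQ/Q = √(0.0181) = 0.134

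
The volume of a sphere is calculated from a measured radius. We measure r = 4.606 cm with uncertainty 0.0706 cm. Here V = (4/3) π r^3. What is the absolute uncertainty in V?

Products/powers → add relative errors in quadrature, weighted by exponent:
  (3·δr/r)² = (3×0.0153)² = 0.00211
δV/V = √(0.00211) = 0.0460
V = 409.3 cm^3, so δV = 0.0460 × 409.3 = 18.8 cm^3.

18.8 cm^3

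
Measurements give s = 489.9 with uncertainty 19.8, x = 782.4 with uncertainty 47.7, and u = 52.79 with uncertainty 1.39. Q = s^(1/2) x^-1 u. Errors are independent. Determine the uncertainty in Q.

Q is a product of powers, so relative uncertainties combine in quadrature:
  (½·δs/s)² = (0.5×0.0404)² = 0.000408;  (-1·δx/x)² = (-1×0.0610)² = 0.00372;  (1·δu/u)² = (1×0.0263)² = 0.000693
δQ/Q = √(0.00482) = 0.0694
Q = 1.493, so δQ = 0.0694 × 1.493 = 0.104.

0.104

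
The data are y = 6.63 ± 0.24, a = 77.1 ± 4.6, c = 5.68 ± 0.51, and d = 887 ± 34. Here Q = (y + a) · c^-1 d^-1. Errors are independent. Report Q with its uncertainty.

Let u = y + a = 83.7. δu = √(δy² + δa²) = √(0.0576 + 21.2) = 4.61, so δu/u = 0.0550.
Q is then a monomial in u, c, d:
δQ/Q = √((δu/u)² + (-1·δc/c)² + (-1·δd/d)²) = √(0.00303 + 0.00806 + 0.00147) = 0.112
Q = 0.0166, so δQ = 0.112 × 0.0166 = 0.00186.

0.0166 ± 0.00186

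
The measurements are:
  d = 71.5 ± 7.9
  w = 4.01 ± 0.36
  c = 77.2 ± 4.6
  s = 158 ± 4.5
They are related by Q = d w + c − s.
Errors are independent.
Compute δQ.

Let p = d·w = 287. δp/p = √((1·δd/d)² + (1·δw/w)²) = √(0.0122 + 0.00806) = 0.142, so δp = 40.8.
Q = p + c − s: δQ = √(δp² + δc² + δs²) = √(1670 + 21.2 + 20.2) = 41.3

41.3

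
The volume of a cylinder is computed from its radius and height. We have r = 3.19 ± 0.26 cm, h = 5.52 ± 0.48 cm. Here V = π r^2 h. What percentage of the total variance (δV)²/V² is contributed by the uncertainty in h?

(δV/V)² = (2·δr/r)² + (1·δh/h)²
  r term: (2×0.0815)² = 0.0266
  h term: (1×0.0870)² = 0.00756
Total = 0.0341. Share from h = 0.00756/0.0341 = 0.222.

22.2%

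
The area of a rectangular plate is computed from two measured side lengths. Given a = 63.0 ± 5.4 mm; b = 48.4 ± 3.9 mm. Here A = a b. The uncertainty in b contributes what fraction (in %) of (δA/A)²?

(δA/A)² = (1·δa/a)² + (1·δb/b)²
  a term: (1×0.0857)² = 0.00735
  b term: (1×0.0806)² = 0.00649
Total = 0.0138. Share from b = 0.00649/0.0138 = 0.469.

46.9%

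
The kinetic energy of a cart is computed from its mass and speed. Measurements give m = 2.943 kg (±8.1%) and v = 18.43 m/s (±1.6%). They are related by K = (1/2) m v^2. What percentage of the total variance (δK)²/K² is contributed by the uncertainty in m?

86.5%

(δK/K)² = (1·δm/m)² + (2·δv/v)²
  m term: (1×0.0810)² = 0.00656
  v term: (2×0.0160)² = 0.00102
Total = 0.00758. Share from m = 0.00656/0.00758 = 0.865.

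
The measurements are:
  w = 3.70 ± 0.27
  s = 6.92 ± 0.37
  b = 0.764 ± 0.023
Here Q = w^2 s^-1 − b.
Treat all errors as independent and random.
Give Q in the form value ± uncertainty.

Let p = w^2·s^-1 = 1.98. δp/p = √((2·δw/w)² + (-1·δs/s)²) = √(0.0213 + 0.00286) = 0.155, so δp = 0.307.
Q = p − b: δQ = √(δp² + δb²) = √(0.0946 + 0.000529) = 0.308
Q = 1.21.

1.21 ± 0.308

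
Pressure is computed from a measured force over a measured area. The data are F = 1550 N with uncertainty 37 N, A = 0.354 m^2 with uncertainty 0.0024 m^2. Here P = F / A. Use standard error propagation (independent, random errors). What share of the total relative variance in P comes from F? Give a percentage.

92.5%

(δP/P)² = (1·δF/F)² + (-1·δA/A)²
  F term: (1×0.0239)² = 0.000570
  A term: (-1×0.00678)² = 4.6e-05
Total = 0.000616. Share from F = 0.000570/0.000616 = 0.925.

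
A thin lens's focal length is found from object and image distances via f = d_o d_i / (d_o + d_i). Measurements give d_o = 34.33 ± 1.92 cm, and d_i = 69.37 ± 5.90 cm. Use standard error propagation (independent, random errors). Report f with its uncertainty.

∂f/∂d_o = (d_i/(d_o+d_i))² = 0.447;  ∂f/∂d_i = (d_o/(d_o+d_i))² = 0.110
δf = √((∂f/∂d_o · δd_o)² + (∂f/∂d_i · δd_i)²) = √(0.738 + 0.418) = 1.08 cm
f = 22.97 cm.

22.97 ± 1.08 cm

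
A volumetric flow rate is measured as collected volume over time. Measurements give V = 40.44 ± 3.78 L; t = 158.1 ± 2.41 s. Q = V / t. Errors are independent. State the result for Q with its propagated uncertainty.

0.2558 ± 0.0242 L/s

Since Q is a product/quotient, work with relative uncertainties:
  (1·δV/V)² = (1×0.0935)² = 0.00874;  (-1·δt/t)² = (-1×0.0152)² = 0.000232
δQ/Q = √(0.00897) = 0.0947
Q = 0.2558 L/s, so δQ = 0.0947 × 0.2558 = 0.0242 L/s.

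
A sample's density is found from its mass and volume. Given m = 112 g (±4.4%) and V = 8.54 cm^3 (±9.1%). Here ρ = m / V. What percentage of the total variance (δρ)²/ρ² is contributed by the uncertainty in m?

18.9%

(δρ/ρ)² = (1·δm/m)² + (-1·δV/V)²
  m term: (1×0.0440)² = 0.00194
  V term: (-1×0.0910)² = 0.00828
Total = 0.0102. Share from m = 0.00194/0.0102 = 0.189.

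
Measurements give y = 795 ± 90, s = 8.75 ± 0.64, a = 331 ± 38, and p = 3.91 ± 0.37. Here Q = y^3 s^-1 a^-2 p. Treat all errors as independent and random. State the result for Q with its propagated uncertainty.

Q is a product of powers, so relative uncertainties combine in quadrature:
  (3·δy/y)² = (3×0.113)² = 0.115;  (-1·δs/s)² = (-1×0.0731)² = 0.00535;  (-2·δa/a)² = (-2×0.115)² = 0.0527;  (1·δp/p)² = (1×0.0946)² = 0.00895
δQ/Q = √(0.182) = 0.427
Q = 2050, so δQ = 0.427 × 2050 = 875.

2050 ± 875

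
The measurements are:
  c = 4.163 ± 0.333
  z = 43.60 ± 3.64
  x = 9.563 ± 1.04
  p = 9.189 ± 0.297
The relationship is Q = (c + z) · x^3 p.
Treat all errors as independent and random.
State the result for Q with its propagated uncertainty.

(3.838 ± 1.29) × 10^5

Let u = c + z = 47.76. δu = √(δc² + δz²) = √(0.111 + 13.2) = 3.66, so δu/u = 0.0765.
Q is then a monomial in u, x, p:
δQ/Q = √((δu/u)² + (3·δx/x)² + (1·δp/p)²) = √(0.00586 + 0.106 + 0.00104) = 0.337
Q = 383800, so δQ = 0.337 × 383800 = 1.29e+05.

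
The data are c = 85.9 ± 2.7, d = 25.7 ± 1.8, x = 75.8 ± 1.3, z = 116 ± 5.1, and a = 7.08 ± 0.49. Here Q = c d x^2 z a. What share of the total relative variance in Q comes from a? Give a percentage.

(δQ/Q)² = (1·δc/c)² + (1·δd/d)² + (2·δx/x)² + (1·δz/z)² + (1·δa/a)²
  c term: (1×0.0314)² = 0.000988
  d term: (1×0.0700)² = 0.00491
  x term: (2×0.0172)² = 0.00118
  z term: (1×0.0440)² = 0.00193
  a term: (1×0.0692)² = 0.00479
Total = 0.0138. Share from a = 0.00479/0.0138 = 0.347.

34.7%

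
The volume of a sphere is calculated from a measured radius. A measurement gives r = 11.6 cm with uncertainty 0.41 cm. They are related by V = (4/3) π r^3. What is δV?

Each factor contributes (exponent × relative error)² to (δV/V)²:
  (3·δr/r)² = (3×0.0353)² = 0.0112
δV/V = √(0.0112) = 0.106
V = 6540 cm^3, so δV = 0.106 × 6540 = 693 cm^3.

693 cm^3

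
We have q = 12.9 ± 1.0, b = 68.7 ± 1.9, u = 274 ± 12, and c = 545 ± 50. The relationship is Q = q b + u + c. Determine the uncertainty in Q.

Let p = q·b = 886. δp/p = √((1·δq/q)² + (1·δb/b)²) = √(0.00601 + 0.000765) = 0.0823, so δp = 72.9.
Q = p + u + c: δQ = √(δp² + δu² + δc²) = √(5320 + 144 + 2500) = 89.2

89.2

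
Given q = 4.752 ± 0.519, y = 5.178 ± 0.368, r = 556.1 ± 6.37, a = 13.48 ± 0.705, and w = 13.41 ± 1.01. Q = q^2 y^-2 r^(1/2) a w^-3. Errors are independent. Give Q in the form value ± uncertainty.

0.1110 ± 0.0387

Products/powers → add relative errors in quadrature, weighted by exponent:
  (2·δq/q)² = (2×0.109)² = 0.0477;  (-2·δy/y)² = (-2×0.0711)² = 0.0202;  (½·δr/r)² = (0.5×0.0115)² = 3.28e-05;  (1·δa/a)² = (1×0.0523)² = 0.00274;  (-3·δw/w)² = (-3×0.0753)² = 0.0511
δQ/Q = √(0.122) = 0.349
Q = 0.1110, so δQ = 0.349 × 0.1110 = 0.0387.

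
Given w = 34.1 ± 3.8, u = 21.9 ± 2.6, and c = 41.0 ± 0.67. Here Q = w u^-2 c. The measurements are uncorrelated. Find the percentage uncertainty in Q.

26.3%

Products/powers → add relative errors in quadrature, weighted by exponent:
  (1·δw/w)² = (1×0.111)² = 0.0124;  (-2·δu/u)² = (-2×0.119)² = 0.0564;  (1·δc/c)² = (1×0.0163)² = 0.000267
δQ/Q = √(0.0691) = 0.263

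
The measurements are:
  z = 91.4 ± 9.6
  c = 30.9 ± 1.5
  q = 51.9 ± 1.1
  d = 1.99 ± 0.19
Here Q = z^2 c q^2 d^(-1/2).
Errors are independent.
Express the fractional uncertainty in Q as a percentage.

22.5%

Products/powers → add relative errors in quadrature, weighted by exponent:
  (2·δz/z)² = (2×0.105)² = 0.0441;  (1·δc/c)² = (1×0.0485)² = 0.00236;  (2·δq/q)² = (2×0.0212)² = 0.00180;  (−½·δd/d)² = (-0.5×0.0955)² = 0.00228
δQ/Q = √(0.0506) = 0.225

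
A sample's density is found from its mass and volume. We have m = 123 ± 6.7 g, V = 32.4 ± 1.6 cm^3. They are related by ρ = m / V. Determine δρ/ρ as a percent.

Each factor contributes (exponent × relative error)² to (δρ/ρ)²:
  (1·δm/m)² = (1×0.0545)² = 0.00297;  (-1·δV/V)² = (-1×0.0494)² = 0.00244
δρ/ρ = √(0.00541) = 0.0735

7.35%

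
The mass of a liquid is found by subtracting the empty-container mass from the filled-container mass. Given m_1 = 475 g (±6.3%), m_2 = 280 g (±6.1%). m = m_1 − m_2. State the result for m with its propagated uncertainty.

195 ± 34.5 g

Absolute uncertainties add in quadrature for a linear combination:
  (δm_1)² = 896;  (δm_2)² = 292
δm = √(1190) = 34.5 g
m = 195 g.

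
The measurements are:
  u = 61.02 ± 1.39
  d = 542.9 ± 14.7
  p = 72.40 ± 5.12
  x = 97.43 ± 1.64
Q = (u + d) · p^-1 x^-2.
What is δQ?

7.21e-05

Let w = u + d = 603.9. δw = √(δu² + δd²) = √(1.93 + 216) = 14.8, so δw/w = 0.0244.
Q is then a monomial in w, p, x:
δQ/Q = √((δw/w)² + (-1·δp/p)² + (-2·δx/x)²) = √(0.000598 + 0.00500 + 0.00113) = 0.0820
Q = 0.0008787, so δQ = 0.0820 × 0.0008787 = 7.21e-05.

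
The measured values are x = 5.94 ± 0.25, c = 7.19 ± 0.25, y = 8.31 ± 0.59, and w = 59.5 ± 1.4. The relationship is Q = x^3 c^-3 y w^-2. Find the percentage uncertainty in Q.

18.5%

Products/powers → add relative errors in quadrature, weighted by exponent:
  (3·δx/x)² = (3×0.0421)² = 0.0159;  (-3·δc/c)² = (-3×0.0348)² = 0.0109;  (1·δy/y)² = (1×0.0710)² = 0.00504;  (-2·δw/w)² = (-2×0.0235)² = 0.00221
δQ/Q = √(0.0341) = 0.185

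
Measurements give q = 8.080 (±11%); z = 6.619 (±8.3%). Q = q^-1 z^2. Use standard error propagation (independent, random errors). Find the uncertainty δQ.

Products/powers → add relative errors in quadrature, weighted by exponent:
  (-1·δq/q)² = (-1×0.110)² = 0.0121;  (2·δz/z)² = (2×0.0830)² = 0.0276
δQ/Q = √(0.0397) = 0.199
Q = 5.422, so δQ = 0.199 × 5.422 = 1.08.

1.08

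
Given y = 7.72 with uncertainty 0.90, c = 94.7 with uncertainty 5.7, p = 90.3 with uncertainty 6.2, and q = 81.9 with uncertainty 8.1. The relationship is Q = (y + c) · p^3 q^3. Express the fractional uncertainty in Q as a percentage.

Let u = y + c = 102. δu = √(δy² + δc²) = √(0.810 + 32.5) = 5.77, so δu/u = 0.0563.
Q is then a monomial in u, p, q:
δQ/Q = √((δu/u)² + (3·δp/p)² + (3·δq/q)²) = √(0.00317 + 0.0424 + 0.0880) = 0.366

36.6%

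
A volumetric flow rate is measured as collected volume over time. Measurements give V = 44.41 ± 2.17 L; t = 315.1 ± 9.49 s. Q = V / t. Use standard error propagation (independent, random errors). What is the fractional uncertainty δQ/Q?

0.0574

Each factor contributes (exponent × relative error)² to (δQ/Q)²:
  (1·δV/V)² = (1×0.0489)² = 0.00239;  (-1·δt/t)² = (-1×0.0301)² = 0.000907
δQ/Q = √(0.00329) = 0.0574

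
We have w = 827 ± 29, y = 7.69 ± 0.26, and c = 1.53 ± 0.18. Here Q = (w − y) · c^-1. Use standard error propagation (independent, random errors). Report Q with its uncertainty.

Let u = w − y = 819. δu = √(δw² + δy²) = √(841 + 0.0676) = 29.0, so δu/u = 0.0354.
Q is then a monomial in u, c:
δQ/Q = √((δu/u)² + (-1·δc/c)²) = √(0.00125 + 0.0138) = 0.123
Q = 535, so δQ = 0.123 × 535 = 65.8.

535 ± 65.8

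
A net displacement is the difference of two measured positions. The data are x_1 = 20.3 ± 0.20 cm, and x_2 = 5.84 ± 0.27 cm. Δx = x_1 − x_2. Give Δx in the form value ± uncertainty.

14.5 ± 0.336 cm

For a sum/difference, combine absolute errors in quadrature:
  (δx_1)² = 0.0400;  (δx_2)² = 0.0729
δΔx = √(0.113) = 0.336 cm
Δx = 14.5 cm.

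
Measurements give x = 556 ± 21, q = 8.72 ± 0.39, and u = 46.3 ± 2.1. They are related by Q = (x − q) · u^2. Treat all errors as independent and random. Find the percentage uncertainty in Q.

Let w = x − q = 547. δw = √(δx² + δq²) = √(441 + 0.152) = 21.0, so δw/w = 0.0384.
Q is then a monomial in w, u:
δQ/Q = √((δw/w)² + (2·δu/u)²) = √(0.00147 + 0.00823) = 0.0985

9.85%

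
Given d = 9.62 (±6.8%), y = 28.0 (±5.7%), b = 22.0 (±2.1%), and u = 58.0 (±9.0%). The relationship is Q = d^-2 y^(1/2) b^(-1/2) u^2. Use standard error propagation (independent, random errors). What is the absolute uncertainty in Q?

Each factor contributes (exponent × relative error)² to (δQ/Q)²:
  (-2·δd/d)² = (-2×0.0680)² = 0.0185;  (½·δy/y)² = (0.5×0.0570)² = 0.000812;  (−½·δb/b)² = (-0.5×0.0210)² = 0.000110;  (2·δu/u)² = (2×0.0900)² = 0.0324
δQ/Q = √(0.0518) = 0.228
Q = 41.0, so δQ = 0.228 × 41.0 = 9.34.

9.34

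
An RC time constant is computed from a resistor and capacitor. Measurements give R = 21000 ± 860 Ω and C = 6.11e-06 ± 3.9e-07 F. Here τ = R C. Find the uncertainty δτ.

0.00973 s

Products/powers → add relative errors in quadrature, weighted by exponent:
  (1·δR/R)² = (1×0.0410)² = 0.00168;  (1·δC/C)² = (1×0.0638)² = 0.00407
δτ/τ = √(0.00575) = 0.0758
τ = 0.128 s, so δτ = 0.0758 × 0.128 = 0.00973 s.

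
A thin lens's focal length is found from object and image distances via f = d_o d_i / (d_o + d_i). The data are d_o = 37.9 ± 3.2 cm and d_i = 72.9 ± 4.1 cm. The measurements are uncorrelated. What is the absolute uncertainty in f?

1.47 cm

∂f/∂d_o = (d_i/(d_o+d_i))² = 0.433;  ∂f/∂d_i = (d_o/(d_o+d_i))² = 0.117
δf = √((∂f/∂d_o · δd_o)² + (∂f/∂d_i · δd_i)²) = √(1.92 + 0.230) = 1.47 cm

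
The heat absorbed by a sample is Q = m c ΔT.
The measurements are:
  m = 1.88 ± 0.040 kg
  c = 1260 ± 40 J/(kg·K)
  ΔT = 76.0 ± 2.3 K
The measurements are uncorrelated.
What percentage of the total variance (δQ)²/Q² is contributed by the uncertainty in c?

42.4%

(δQ/Q)² = (1·δm/m)² + (1·δc/c)² + (1·δΔT/ΔT)²
  m term: (1×0.0213)² = 0.000453
  c term: (1×0.0317)² = 0.00101
  ΔT term: (1×0.0303)² = 0.000916
Total = 0.00238. Share from c = 0.00101/0.00238 = 0.424.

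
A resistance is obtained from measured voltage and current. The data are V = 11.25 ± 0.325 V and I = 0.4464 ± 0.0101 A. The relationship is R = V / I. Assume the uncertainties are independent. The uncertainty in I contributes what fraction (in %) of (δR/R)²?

38.0%

(δR/R)² = (1·δV/V)² + (-1·δI/I)²
  V term: (1×0.0289)² = 0.000835
  I term: (-1×0.0226)² = 0.000512
Total = 0.00135. Share from I = 0.000512/0.00135 = 0.380.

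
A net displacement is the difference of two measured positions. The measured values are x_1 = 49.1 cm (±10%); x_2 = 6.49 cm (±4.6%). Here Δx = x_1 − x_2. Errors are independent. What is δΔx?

4.92 cm

Absolute uncertainties add in quadrature for a linear combination:
  (δx_1)² = 24.1;  (δx_2)² = 0.0891
δΔx = √(24.2) = 4.92 cm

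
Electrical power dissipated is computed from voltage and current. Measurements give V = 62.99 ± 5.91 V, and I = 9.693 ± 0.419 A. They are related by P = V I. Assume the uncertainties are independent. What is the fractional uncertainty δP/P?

Products/powers → add relative errors in quadrature, weighted by exponent:
  (1·δV/V)² = (1×0.0938)² = 0.00880;  (1·δI/I)² = (1×0.0432)² = 0.00187
δP/P = √(0.0107) = 0.103

0.103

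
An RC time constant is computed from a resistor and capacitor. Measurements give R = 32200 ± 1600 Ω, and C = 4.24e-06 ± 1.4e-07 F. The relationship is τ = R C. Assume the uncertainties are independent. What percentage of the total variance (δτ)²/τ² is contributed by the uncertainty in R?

(δτ/τ)² = (1·δR/R)² + (1·δC/C)²
  R term: (1×0.0497)² = 0.00247
  C term: (1×0.0330)² = 0.00109
Total = 0.00356. Share from R = 0.00247/0.00356 = 0.694.

69.4%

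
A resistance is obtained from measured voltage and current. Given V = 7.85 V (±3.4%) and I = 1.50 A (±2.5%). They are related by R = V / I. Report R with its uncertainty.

For a monomial R ∝ V, I^-1, fractional errors add in quadrature:
  (1·δV/V)² = (1×0.0340)² = 0.00116;  (-1·δI/I)² = (-1×0.0250)² = 0.000625
δR/R = √(0.00178) = 0.0422
R = 5.23 Ω, so δR = 0.0422 × 5.23 = 0.221 Ω.

5.23 ± 0.221 Ω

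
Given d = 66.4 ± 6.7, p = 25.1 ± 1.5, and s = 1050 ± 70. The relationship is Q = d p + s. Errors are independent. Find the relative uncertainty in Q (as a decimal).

0.0764

Let w = d·p = 1670. δw/w = √((1·δd/d)² + (1·δp/p)²) = √(0.0102 + 0.00357) = 0.117, so δw = 195.
Q = w + s: δQ = √(δw² + δs²) = √(38200 + 4900) = 208
Q = 2720, so δQ/Q = 208/2720 = 0.0764.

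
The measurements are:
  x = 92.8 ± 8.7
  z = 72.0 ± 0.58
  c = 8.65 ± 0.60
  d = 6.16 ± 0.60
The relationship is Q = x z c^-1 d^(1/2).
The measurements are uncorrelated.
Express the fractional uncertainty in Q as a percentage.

For a monomial Q ∝ x, z, c^-1, d^(1/2), fractional errors add in quadrature:
  (1·δx/x)² = (1×0.0938)² = 0.00879;  (1·δz/z)² = (1×0.00806)² = 6.49e-05;  (-1·δc/c)² = (-1×0.0694)² = 0.00481;  (½·δd/d)² = (0.5×0.0974)² = 0.00237
δQ/Q = √(0.0160) = 0.127

12.7%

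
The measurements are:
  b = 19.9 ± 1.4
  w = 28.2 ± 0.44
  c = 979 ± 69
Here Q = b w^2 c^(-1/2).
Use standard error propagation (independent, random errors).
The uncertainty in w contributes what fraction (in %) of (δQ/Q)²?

(δQ/Q)² = (1·δb/b)² + (2·δw/w)² + (−½·δc/c)²
  b term: (1×0.0704)² = 0.00495
  w term: (2×0.0156)² = 0.000974
  c term: (-0.5×0.0705)² = 0.00124
Total = 0.00717. Share from w = 0.000974/0.00717 = 0.136.

13.6%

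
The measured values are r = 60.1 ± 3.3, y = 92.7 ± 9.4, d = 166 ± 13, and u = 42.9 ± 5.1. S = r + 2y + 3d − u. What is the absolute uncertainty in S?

Sums and differences: (δS)² = Σ (cᵢ δxᵢ)².
  (δr)² = 10.9;  (2·δy)² = 353;  (3·δd)² = 1520;  (δu)² = 26.0
δS = √(1910) = 43.7

43.7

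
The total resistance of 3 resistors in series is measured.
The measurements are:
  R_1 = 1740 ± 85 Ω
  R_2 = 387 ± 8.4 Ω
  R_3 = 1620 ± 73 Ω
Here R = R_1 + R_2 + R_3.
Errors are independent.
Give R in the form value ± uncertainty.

R is a linear combination, so absolute uncertainties add in quadrature:
  (δR_1)² = 7220;  (δR_2)² = 70.6;  (δR_3)² = 5330
δR = √(12600) = 112 Ω
R = 3750 Ω.

3750 ± 112 Ω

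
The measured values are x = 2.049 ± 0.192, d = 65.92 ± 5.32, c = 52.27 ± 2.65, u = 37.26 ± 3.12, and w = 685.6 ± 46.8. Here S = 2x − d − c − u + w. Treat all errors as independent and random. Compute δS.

47.3

S is a linear combination, so absolute uncertainties add in quadrature:
  (2·δx)² = 0.147;  (δd)² = 28.3;  (δc)² = 7.02;  (δu)² = 9.73;  (δw)² = 2190
δS = √(2240) = 47.3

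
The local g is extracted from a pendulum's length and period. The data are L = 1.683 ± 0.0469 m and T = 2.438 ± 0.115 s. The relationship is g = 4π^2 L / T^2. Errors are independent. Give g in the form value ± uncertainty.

Each factor contributes (exponent × relative error)² to (δg/g)²:
  (1·δL/L)² = (1×0.0279)² = 0.000777;  (-2·δT/T)² = (-2×0.0472)² = 0.00890
δg/g = √(0.00968) = 0.0984
g = 11.18 m/s^2, so δg = 0.0984 × 11.18 = 1.10 m/s^2.

11.18 ± 1.10 m/s^2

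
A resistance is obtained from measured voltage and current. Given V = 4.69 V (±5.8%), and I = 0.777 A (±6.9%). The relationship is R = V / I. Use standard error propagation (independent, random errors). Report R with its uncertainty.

R is a product of powers, so relative uncertainties combine in quadrature:
  (1·δV/V)² = (1×0.0580)² = 0.00336;  (-1·δI/I)² = (-1×0.0690)² = 0.00476
δR/R = √(0.00813) = 0.0901
R = 6.04 Ω, so δR = 0.0901 × 6.04 = 0.544 Ω.

6.04 ± 0.544 Ω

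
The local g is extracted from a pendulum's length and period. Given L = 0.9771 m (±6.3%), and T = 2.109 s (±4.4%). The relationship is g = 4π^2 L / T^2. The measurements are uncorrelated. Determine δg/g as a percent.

Relative error in a monomial: (δg/g)² = Σ (nᵢ · δxᵢ/xᵢ)².
  (1·δL/L)² = (1×0.0630)² = 0.00397;  (-2·δT/T)² = (-2×0.0440)² = 0.00774
δg/g = √(0.0117) = 0.108

10.8%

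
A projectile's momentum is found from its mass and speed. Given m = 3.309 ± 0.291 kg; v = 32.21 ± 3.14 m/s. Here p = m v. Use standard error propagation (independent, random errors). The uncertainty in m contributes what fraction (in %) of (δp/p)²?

44.9%

(δp/p)² = (1·δm/m)² + (1·δv/v)²
  m term: (1×0.0879)² = 0.00773
  v term: (1×0.0975)² = 0.00950
Total = 0.0172. Share from m = 0.00773/0.0172 = 0.449.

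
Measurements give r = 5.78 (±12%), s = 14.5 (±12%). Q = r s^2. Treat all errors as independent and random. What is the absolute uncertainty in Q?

326

Q is a product of powers, so relative uncertainties combine in quadrature:
  (1·δr/r)² = (1×0.120)² = 0.0144;  (2·δs/s)² = (2×0.120)² = 0.0576
δQ/Q = √(0.0720) = 0.268
Q = 1220, so δQ = 0.268 × 1220 = 326.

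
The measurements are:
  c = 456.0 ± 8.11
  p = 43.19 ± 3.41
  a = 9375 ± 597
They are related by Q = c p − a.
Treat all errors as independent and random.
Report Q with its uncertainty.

Let w = c·p = 19690. δw/w = √((1·δc/c)² + (1·δp/p)²) = √(0.000316 + 0.00623) = 0.0809, so δw = 1590.
Q = w − a: δQ = √(δw² + δa²) = √(2.54e+06 + 3.56e+05) = 1700
Q = 10320.

10320 ± 1700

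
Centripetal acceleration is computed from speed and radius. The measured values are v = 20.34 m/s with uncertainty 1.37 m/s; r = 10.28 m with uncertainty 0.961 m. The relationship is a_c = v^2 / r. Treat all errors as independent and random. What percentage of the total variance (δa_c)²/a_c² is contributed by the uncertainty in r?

(δa_c/a_c)² = (2·δv/v)² + (-1·δr/r)²
  v term: (2×0.0674)² = 0.0181
  r term: (-1×0.0935)² = 0.00874
Total = 0.0269. Share from r = 0.00874/0.0269 = 0.325.

32.5%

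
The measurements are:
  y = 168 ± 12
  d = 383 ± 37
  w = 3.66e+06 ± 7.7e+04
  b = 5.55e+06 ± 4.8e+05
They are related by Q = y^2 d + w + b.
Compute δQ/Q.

Let p = y^2·d = 1.08e+07. δp/p = √((2·δy/y)² + (1·δd/d)²) = √(0.0204 + 0.00933) = 0.172, so δp = 1.86e+06.
Q = p + w + b: δQ = √(δp² + δw² + δb²) = √(3.48e+12 + 5.93e+09 + 2.3e+11) = 1.93e+06
Q = 2e+07, so δQ/Q = 1.93e+06/2e+07 = 0.0962.

0.0962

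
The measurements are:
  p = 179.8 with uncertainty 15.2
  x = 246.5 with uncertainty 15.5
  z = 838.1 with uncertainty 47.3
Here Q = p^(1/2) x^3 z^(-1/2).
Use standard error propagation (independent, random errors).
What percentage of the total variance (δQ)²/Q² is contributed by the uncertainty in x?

(δQ/Q)² = (½·δp/p)² + (3·δx/x)² + (−½·δz/z)²
  p term: (0.5×0.0845)² = 0.00179
  x term: (3×0.0629)² = 0.0356
  z term: (-0.5×0.0564)² = 0.000796
Total = 0.0382. Share from x = 0.0356/0.0382 = 0.932.

93.2%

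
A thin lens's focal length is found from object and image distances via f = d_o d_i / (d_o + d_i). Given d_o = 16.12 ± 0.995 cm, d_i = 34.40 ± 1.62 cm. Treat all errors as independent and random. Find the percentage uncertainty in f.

4.46%

∂f/∂d_o = (d_i/(d_o+d_i))² = 0.464;  ∂f/∂d_i = (d_o/(d_o+d_i))² = 0.102
δf = √((∂f/∂d_o · δd_o)² + (∂f/∂d_i · δd_i)²) = √(0.213 + 0.0272) = 0.490 cm
f = 10.98 cm, so δf/f = 0.490/10.98 = 0.0446.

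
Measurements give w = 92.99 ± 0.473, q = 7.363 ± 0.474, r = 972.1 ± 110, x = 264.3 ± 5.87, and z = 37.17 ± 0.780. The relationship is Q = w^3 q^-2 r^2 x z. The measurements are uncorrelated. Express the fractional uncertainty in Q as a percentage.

26.3%

Q is a product of powers, so relative uncertainties combine in quadrature:
  (3·δw/w)² = (3×0.00509)² = 0.000233;  (-2·δq/q)² = (-2×0.0644)² = 0.0166;  (2·δr/r)² = (2×0.113)² = 0.0512;  (1·δx/x)² = (1×0.0222)² = 0.000493;  (1·δz/z)² = (1×0.0210)² = 0.000440
δQ/Q = √(0.0690) = 0.263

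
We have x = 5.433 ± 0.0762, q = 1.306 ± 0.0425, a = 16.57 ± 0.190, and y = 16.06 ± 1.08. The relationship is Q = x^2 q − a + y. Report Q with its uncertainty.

38.04 ± 1.99

Let p = x^2·q = 38.55. δp/p = √((2·δx/x)² + (1·δq/q)²) = √(0.000787 + 0.00106) = 0.0430, so δp = 1.66.
Q = p − a + y: δQ = √(δp² + δa² + δy²) = √(2.74 + 0.0361 + 1.17) = 1.99
Q = 38.04.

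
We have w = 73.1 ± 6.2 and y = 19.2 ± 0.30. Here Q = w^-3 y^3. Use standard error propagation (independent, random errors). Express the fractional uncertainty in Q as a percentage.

Each factor contributes (exponent × relative error)² to (δQ/Q)²:
  (-3·δw/w)² = (-3×0.0848)² = 0.0647;  (3·δy/y)² = (3×0.0156)² = 0.00220
δQ/Q = √(0.0669) = 0.259

25.9%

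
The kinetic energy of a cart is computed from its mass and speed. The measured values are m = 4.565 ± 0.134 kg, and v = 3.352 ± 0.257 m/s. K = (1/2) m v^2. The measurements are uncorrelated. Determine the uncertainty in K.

4.00 J

For a monomial K ∝ m, v^2, fractional errors add in quadrature:
  (1·δm/m)² = (1×0.0294)² = 0.000862;  (2·δv/v)² = (2×0.0767)² = 0.0235
δK/K = √(0.0244) = 0.156
K = 25.65 J, so δK = 0.156 × 25.65 = 4.00 J.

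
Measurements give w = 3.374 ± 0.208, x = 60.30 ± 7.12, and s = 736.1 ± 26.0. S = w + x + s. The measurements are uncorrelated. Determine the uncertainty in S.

27.0

Absolute uncertainties add in quadrature for a linear combination:
  (δw)² = 0.0433;  (δx)² = 50.7;  (δs)² = 676
δS = √(727) = 27.0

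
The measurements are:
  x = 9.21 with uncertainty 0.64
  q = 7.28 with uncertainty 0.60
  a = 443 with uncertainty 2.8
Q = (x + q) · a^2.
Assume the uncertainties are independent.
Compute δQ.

Let u = x + q = 16.5. δu = √(δx² + δq²) = √(0.410 + 0.360) = 0.877, so δu/u = 0.0532.
Q is then a monomial in u, a:
δQ/Q = √((δu/u)² + (2·δa/a)²) = √(0.00283 + 0.000160) = 0.0547
Q = 3.24e+06, so δQ = 0.0547 × 3.24e+06 = 1.77e+05.

1.77e+05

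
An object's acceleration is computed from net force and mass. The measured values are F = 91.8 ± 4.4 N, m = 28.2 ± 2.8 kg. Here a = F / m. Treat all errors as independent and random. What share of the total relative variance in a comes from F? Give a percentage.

18.9%

(δa/a)² = (1·δF/F)² + (-1·δm/m)²
  F term: (1×0.0479)² = 0.00230
  m term: (-1×0.0993)² = 0.00986
Total = 0.0122. Share from F = 0.00230/0.0122 = 0.189.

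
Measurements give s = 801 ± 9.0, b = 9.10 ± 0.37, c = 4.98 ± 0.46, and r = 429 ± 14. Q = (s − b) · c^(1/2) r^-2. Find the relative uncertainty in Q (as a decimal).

0.0808

Let u = s − b = 792. δu = √(δs² + δb²) = √(81.0 + 0.137) = 9.01, so δu/u = 0.0114.
Q is then a monomial in u, c, r:
δQ/Q = √((δu/u)² + (½·δc/c)² + (-2·δr/r)²) = √(0.000129 + 0.00213 + 0.00426) = 0.0808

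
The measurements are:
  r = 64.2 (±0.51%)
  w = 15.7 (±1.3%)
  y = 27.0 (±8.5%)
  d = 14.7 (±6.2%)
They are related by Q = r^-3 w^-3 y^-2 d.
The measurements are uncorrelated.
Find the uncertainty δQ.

For a monomial Q ∝ r^-3, w^-3, y^-2, d, fractional errors add in quadrature:
  (-3·δr/r)² = (-3×0.00510)² = 0.000234;  (-3·δw/w)² = (-3×0.0130)² = 0.00152;  (-2·δy/y)² = (-2×0.0850)² = 0.0289;  (1·δd/d)² = (1×0.0620)² = 0.00384
δQ/Q = √(0.0345) = 0.186
Q = 1.97e-11, so δQ = 0.186 × 1.97e-11 = 3.66e-12.

3.66e-12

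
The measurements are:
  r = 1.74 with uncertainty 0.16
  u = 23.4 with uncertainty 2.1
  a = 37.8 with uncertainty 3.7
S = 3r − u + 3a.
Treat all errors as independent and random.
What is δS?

Each term contributes (cᵢ δxᵢ)² to (δS)²:
  (3·δr)² = 0.230;  (δu)² = 4.41;  (3·δa)² = 123
δS = √(128) = 11.3

11.3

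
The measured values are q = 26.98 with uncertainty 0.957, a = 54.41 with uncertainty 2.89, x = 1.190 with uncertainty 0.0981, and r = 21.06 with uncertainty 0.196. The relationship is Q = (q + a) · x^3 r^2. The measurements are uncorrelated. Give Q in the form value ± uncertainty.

60830 ± 15300

Let u = q + a = 81.39. δu = √(δq² + δa²) = √(0.916 + 8.35) = 3.04, so δu/u = 0.0374.
Q is then a monomial in u, x, r:
δQ/Q = √((δu/u)² + (3·δx/x)² + (2·δr/r)²) = √(0.00140 + 0.0612 + 0.000346) = 0.251
Q = 60830, so δQ = 0.251 × 60830 = 15300.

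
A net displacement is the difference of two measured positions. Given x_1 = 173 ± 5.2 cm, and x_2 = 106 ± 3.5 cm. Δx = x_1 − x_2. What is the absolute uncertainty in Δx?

6.27 cm

Sums and differences: (δΔx)² = Σ (cᵢ δxᵢ)².
  (δx_1)² = 27.0;  (δx_2)² = 12.2
δΔx = √(39.3) = 6.27 cm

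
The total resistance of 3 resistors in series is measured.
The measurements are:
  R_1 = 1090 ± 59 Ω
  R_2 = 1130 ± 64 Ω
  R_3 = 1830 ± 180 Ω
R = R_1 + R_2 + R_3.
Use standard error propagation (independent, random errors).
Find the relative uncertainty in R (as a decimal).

For a sum/difference, combine absolute errors in quadrature:
  (δR_1)² = 3480;  (δR_2)² = 4100;  (δR_3)² = 32400
δR = √(40000) = 200 Ω
R = 4050 Ω, so δR/R = 200/4050 = 0.0494.

0.0494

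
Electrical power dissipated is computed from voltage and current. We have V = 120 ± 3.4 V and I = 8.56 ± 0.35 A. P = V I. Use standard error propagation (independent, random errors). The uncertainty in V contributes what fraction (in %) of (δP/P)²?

(δP/P)² = (1·δV/V)² + (1·δI/I)²
  V term: (1×0.0283)² = 0.000803
  I term: (1×0.0409)² = 0.00167
Total = 0.00247. Share from V = 0.000803/0.00247 = 0.324.

32.4%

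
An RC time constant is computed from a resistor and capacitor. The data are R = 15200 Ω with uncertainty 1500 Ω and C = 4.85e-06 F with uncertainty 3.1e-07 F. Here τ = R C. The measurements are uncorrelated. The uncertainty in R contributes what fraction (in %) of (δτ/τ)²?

(δτ/τ)² = (1·δR/R)² + (1·δC/C)²
  R term: (1×0.0987)² = 0.00974
  C term: (1×0.0639)² = 0.00409
Total = 0.0138. Share from R = 0.00974/0.0138 = 0.704.

70.4%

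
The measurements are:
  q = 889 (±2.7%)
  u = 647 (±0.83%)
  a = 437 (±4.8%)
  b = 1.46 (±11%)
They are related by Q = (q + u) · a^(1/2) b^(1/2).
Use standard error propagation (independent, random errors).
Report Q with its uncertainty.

38800 ± 2410

Let w = q + u = 1540. δw = √(δq² + δu²) = √(576 + 28.8) = 24.6, so δw/w = 0.0160.
Q is then a monomial in w, a, b:
δQ/Q = √((δw/w)² + (½·δa/a)² + (½·δb/b)²) = √(0.000256 + 0.000576 + 0.00302) = 0.0621
Q = 38800, so δQ = 0.0621 × 38800 = 2410.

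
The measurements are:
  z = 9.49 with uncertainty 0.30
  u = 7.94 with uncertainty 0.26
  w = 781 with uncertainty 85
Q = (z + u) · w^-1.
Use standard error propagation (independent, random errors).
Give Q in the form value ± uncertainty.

Let h = z + u = 17.4. δh = √(δz² + δu²) = √(0.0900 + 0.0676) = 0.397, so δh/h = 0.0228.
Q is then a monomial in h, w:
δQ/Q = √((δh/h)² + (-1·δw/w)²) = √(0.000519 + 0.0118) = 0.111
Q = 0.0223, so δQ = 0.111 × 0.0223 = 0.00248.

0.0223 ± 0.00248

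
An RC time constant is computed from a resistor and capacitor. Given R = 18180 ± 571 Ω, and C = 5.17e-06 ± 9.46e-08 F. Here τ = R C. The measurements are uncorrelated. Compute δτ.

0.00342 s

Since τ is a product/quotient, work with relative uncertainties:
  (1·δR/R)² = (1×0.0314)² = 0.000986;  (1·δC/C)² = (1×0.0183)² = 0.000335
δτ/τ = √(0.00132) = 0.0363
τ = 0.09399 s, so δτ = 0.0363 × 0.09399 = 0.00342 s.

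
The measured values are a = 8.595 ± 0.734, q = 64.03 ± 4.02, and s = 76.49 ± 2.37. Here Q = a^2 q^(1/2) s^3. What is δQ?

Each factor contributes (exponent × relative error)² to (δQ/Q)²:
  (2·δa/a)² = (2×0.0854)² = 0.0292;  (½·δq/q)² = (0.5×0.0628)² = 0.000985;  (3·δs/s)² = (3×0.0310)² = 0.00864
δQ/Q = √(0.0388) = 0.197
Q = 2.645e+08, so δQ = 0.197 × 2.645e+08 = 5.21e+07.

5.21e+07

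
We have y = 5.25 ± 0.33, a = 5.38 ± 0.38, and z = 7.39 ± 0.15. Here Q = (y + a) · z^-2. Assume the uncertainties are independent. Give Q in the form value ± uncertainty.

Let u = y + a = 10.6. δu = √(δy² + δa²) = √(0.109 + 0.144) = 0.503, so δu/u = 0.0473.
Q is then a monomial in u, z:
δQ/Q = √((δu/u)² + (-2·δz/z)²) = √(0.00224 + 0.00165) = 0.0624
Q = 0.195, so δQ = 0.0624 × 0.195 = 0.0121.

0.195 ± 0.0121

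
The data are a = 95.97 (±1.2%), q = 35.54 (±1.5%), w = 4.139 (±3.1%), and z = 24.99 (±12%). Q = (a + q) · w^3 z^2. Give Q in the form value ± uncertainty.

(5.823 ± 1.50) × 10^6

Let u = a + q = 131.5. δu = √(δa² + δq²) = √(1.33 + 0.284) = 1.27, so δu/u = 0.00965.
Q is then a monomial in u, w, z:
δQ/Q = √((δu/u)² + (3·δw/w)² + (2·δz/z)²) = √(9.31e-05 + 0.00865 + 0.0576) = 0.258
Q = 5.823e+06, so δQ = 0.258 × 5.823e+06 = 1.5e+06.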